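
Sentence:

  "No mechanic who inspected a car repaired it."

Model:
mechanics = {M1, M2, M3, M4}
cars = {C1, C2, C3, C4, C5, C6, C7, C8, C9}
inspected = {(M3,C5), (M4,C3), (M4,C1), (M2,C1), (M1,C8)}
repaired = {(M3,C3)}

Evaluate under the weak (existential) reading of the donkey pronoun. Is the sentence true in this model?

"it" takes "a car" as antecedent — a donkey pronoun bound across the clause boundary.
Truth condition: for no (m,c) with inspected(m,c) does repaired(m,c) hold.
Restrictor pairs — does the scope hold? (M1,C8):fails  (M2,C1):fails  (M3,C5):fails  (M4,C1):fails  (M4,C3):fails
Scope holds for no restrictor pair, so the sentence is true.

True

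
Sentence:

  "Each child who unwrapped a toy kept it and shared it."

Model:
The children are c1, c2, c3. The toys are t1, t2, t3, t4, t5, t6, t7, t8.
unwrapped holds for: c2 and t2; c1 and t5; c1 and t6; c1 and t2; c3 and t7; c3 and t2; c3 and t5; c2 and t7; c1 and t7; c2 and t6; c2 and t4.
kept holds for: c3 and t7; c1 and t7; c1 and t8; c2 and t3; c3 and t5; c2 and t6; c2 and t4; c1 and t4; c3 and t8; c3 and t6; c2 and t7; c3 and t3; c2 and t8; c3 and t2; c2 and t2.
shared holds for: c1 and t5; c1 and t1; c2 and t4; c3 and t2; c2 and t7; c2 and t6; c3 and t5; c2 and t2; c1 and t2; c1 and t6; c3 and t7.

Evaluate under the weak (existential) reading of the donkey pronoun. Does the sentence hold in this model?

"it" takes "a toy" as antecedent — a donkey pronoun bound across the clause boundary.
Weak reading: every child c with some unwrapped-toy has at least one unwrapped-toy t such that kept(c,t) ∧ shared(c,t).
Per child: c1:✗  c2:✓  c3:✓
c1 has no witness among its unwrapped-toys.

False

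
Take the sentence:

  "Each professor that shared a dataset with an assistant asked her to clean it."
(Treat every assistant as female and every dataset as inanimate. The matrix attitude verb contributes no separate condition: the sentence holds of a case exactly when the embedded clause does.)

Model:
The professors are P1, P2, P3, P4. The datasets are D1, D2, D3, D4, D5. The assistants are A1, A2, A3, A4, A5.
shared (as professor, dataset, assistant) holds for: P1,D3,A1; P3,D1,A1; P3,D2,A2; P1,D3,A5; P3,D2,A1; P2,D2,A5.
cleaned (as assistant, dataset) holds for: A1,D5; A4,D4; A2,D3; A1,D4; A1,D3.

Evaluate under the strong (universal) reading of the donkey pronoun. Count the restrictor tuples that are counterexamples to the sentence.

"her" takes "an assistant" as antecedent and "it" takes "a dataset"; both are donkey pronouns co-varying with the restrictor.
Strong reading: for every (p,d,a) with shared(p,d,a), cleaned(a,d).
Restrictor triples: (P1,D3,A1)→cleaned(A1,D3) ✓  (P1,D3,A5)→cleaned(A5,D3) ✗  (P2,D2,A5)→cleaned(A5,D2) ✗  (P3,D1,A1)→cleaned(A1,D1) ✗  (P3,D2,A1)→cleaned(A1,D2) ✗  (P3,D2,A2)→cleaned(A2,D2) ✗
Counterexamples (restrictor triples failing the scope): 5.

5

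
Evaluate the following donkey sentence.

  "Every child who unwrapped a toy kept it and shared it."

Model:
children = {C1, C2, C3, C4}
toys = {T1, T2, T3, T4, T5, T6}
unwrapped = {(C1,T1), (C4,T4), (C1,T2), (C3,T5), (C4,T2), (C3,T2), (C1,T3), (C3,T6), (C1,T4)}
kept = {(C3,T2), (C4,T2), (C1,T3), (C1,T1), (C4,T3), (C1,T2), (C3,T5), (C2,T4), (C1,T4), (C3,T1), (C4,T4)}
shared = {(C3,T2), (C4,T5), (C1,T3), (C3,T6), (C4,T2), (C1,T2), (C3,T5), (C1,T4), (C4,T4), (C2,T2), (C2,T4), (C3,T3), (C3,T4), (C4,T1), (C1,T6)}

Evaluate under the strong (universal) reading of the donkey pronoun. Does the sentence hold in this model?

False

"it" takes "a toy" as antecedent — a donkey pronoun bound across the clause boundary.
Strong reading: for every (c,t) with unwrapped(c,t), kept(c,t) ∧ shared(c,t).
Restrictor pairs: (C1,T1) ✗  (C1,T2) ✓  (C1,T3) ✓  (C1,T4) ✓  (C3,T2) ✓  (C3,T5) ✓  (C3,T6) ✗  (C4,T2) ✓  (C4,T4) ✓
Counterexample: (C1,T1) is in unwrapped but fails the scope.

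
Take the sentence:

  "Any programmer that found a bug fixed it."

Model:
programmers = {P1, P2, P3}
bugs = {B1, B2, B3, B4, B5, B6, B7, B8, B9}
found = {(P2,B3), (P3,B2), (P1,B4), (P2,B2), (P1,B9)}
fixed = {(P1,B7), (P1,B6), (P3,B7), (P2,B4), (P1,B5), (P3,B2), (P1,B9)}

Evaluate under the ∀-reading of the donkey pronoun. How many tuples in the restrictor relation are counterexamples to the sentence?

"it" takes "a bug" as antecedent — a donkey pronoun bound across the clause boundary.
Strong reading: for every (p,b) with found(p,b), fixed(p,b).
Restrictor pairs: (P1,B4) ✗  (P1,B9) ✓  (P2,B2) ✗  (P2,B3) ✗  (P3,B2) ✓
Counterexamples (restrictor pairs failing the scope): 3.

3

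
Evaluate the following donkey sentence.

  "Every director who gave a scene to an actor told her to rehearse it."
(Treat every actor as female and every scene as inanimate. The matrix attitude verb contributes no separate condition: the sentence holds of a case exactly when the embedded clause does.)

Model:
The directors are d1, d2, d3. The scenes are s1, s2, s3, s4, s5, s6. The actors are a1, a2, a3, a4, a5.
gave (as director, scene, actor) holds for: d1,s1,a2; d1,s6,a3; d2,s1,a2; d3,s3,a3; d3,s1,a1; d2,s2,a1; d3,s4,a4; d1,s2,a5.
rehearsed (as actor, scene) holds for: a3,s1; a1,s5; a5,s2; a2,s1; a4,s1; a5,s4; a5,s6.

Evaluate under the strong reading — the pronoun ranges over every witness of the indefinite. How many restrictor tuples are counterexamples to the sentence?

"her" takes "an actor" as antecedent and "it" takes "a scene"; both are donkey pronouns co-varying with the restrictor.
Strong reading: for every (d,s,a) with gave(d,s,a), rehearsed(a,s).
Restrictor triples: (d1,s1,a2)→rehearsed(a2,s1) ✓  (d1,s2,a5)→rehearsed(a5,s2) ✓  (d1,s6,a3)→rehearsed(a3,s6) ✗  (d2,s1,a2)→rehearsed(a2,s1) ✓  (d2,s2,a1)→rehearsed(a1,s2) ✗  (d3,s1,a1)→rehearsed(a1,s1) ✗  (d3,s3,a3)→rehearsed(a3,s3) ✗  (d3,s4,a4)→rehearsed(a4,s4) ✗
Counterexamples (restrictor triples failing the scope): 5.

5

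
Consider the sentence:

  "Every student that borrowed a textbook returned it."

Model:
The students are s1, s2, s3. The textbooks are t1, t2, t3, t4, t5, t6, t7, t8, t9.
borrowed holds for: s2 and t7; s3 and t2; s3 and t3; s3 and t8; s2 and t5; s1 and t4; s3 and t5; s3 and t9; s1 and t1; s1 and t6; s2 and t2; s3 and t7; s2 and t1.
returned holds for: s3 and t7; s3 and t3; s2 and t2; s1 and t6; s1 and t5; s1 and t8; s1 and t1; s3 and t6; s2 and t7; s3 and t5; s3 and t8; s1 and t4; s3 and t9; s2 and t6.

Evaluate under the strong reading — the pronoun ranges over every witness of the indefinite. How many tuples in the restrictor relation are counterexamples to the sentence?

"it" takes "a textbook" as antecedent — a donkey pronoun bound across the clause boundary.
Strong reading: for every (s,t) with borrowed(s,t), returned(s,t).
Restrictor pairs: (s1,t1) ✓  (s1,t4) ✓  (s1,t6) ✓  (s2,t1) ✗  (s2,t2) ✓  (s2,t5) ✗  (s2,t7) ✓  (s3,t2) ✗  (s3,t3) ✓  (s3,t5) ✓  (s3,t7) ✓  (s3,t8) ✓  (s3,t9) ✓
Counterexamples (restrictor pairs failing the scope): 3.

3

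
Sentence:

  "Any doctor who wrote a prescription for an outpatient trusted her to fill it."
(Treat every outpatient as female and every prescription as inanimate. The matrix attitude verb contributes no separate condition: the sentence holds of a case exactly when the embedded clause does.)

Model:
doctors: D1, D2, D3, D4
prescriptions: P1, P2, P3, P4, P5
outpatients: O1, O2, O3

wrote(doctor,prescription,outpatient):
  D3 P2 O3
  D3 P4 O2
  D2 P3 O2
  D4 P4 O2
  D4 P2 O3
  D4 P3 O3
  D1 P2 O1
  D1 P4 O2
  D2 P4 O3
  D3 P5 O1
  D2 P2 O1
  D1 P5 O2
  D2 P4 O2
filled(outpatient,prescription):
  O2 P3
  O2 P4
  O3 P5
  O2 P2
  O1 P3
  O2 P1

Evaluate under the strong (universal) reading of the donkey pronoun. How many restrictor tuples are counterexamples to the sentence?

"her" takes "an outpatient" as antecedent and "it" takes "a prescription"; both are donkey pronouns co-varying with the restrictor.
Strong reading: for every (d,p,o) with wrote(d,p,o), filled(o,p).
Restrictor triples: (D1,P2,O1)→filled(O1,P2) ✗  (D1,P4,O2)→filled(O2,P4) ✓  (D1,P5,O2)→filled(O2,P5) ✗  (D2,P2,O1)→filled(O1,P2) ✗  (D2,P3,O2)→filled(O2,P3) ✓  (D2,P4,O2)→filled(O2,P4) ✓  (D2,P4,O3)→filled(O3,P4) ✗  (D3,P2,O3)→filled(O3,P2) ✗  (D3,P4,O2)→filled(O2,P4) ✓  (D3,P5,O1)→filled(O1,P5) ✗  (D4,P2,O3)→filled(O3,P2) ✗  (D4,P3,O3)→filled(O3,P3) ✗  (D4,P4,O2)→filled(O2,P4) ✓
Counterexamples (restrictor triples failing the scope): 8.

8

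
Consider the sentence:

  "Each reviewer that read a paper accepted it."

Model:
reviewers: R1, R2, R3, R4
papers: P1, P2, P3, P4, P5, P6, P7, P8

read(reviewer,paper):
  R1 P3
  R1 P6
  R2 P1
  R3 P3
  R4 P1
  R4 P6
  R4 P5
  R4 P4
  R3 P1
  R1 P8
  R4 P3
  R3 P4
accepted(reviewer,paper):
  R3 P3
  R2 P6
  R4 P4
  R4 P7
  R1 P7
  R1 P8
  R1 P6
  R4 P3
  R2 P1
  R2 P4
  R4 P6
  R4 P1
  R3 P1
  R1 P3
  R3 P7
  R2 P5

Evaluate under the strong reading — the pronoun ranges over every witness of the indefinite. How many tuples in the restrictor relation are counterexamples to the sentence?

2

"it" takes "a paper" as antecedent — a donkey pronoun bound across the clause boundary.
Strong reading: for every (r,p) with read(r,p), accepted(r,p).
Restrictor pairs: (R1,P3) ✓  (R1,P6) ✓  (R1,P8) ✓  (R2,P1) ✓  (R3,P1) ✓  (R3,P3) ✓  (R3,P4) ✗  (R4,P1) ✓  (R4,P3) ✓  (R4,P4) ✓  (R4,P5) ✗  (R4,P6) ✓
Counterexamples (restrictor pairs failing the scope): 2.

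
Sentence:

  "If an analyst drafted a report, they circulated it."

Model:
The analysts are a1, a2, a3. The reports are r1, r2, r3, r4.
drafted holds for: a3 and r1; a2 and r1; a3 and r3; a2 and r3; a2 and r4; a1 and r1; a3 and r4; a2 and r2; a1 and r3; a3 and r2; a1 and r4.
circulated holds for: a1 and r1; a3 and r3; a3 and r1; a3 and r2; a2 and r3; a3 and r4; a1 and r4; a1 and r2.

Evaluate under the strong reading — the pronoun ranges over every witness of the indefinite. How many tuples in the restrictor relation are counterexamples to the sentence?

4

"it" takes "a report" as antecedent — a donkey pronoun bound across the clause boundary.
Strong reading: for every (a,r) with drafted(a,r), circulated(a,r).
Restrictor pairs: (a1,r1) ✓  (a1,r3) ✗  (a1,r4) ✓  (a2,r1) ✗  (a2,r2) ✗  (a2,r3) ✓  (a2,r4) ✗  (a3,r1) ✓  (a3,r2) ✓  (a3,r3) ✓  (a3,r4) ✓
Counterexamples (restrictor pairs failing the scope): 4.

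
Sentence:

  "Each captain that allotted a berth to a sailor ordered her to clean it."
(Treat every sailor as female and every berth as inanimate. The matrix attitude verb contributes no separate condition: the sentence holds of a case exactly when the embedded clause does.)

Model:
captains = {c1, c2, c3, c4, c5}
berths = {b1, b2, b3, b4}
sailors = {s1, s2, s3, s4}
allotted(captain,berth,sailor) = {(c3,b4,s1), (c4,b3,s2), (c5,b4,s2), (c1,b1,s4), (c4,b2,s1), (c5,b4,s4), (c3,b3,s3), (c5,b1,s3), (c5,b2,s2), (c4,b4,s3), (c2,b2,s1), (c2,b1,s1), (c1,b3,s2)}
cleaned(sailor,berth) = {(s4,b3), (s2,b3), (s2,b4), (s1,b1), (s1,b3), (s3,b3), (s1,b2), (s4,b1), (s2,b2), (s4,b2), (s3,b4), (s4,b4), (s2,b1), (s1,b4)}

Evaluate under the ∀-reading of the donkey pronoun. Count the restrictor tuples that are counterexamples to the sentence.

1

"her" takes "a sailor" as antecedent and "it" takes "a berth"; both are donkey pronouns co-varying with the restrictor.
Strong reading: for every (c,b,s) with allotted(c,b,s), cleaned(s,b).
Restrictor triples: (c1,b1,s4)→cleaned(s4,b1) ✓  (c1,b3,s2)→cleaned(s2,b3) ✓  (c2,b1,s1)→cleaned(s1,b1) ✓  (c2,b2,s1)→cleaned(s1,b2) ✓  (c3,b3,s3)→cleaned(s3,b3) ✓  (c3,b4,s1)→cleaned(s1,b4) ✓  (c4,b2,s1)→cleaned(s1,b2) ✓  (c4,b3,s2)→cleaned(s2,b3) ✓  (c4,b4,s3)→cleaned(s3,b4) ✓  (c5,b1,s3)→cleaned(s3,b1) ✗  (c5,b2,s2)→cleaned(s2,b2) ✓  (c5,b4,s2)→cleaned(s2,b4) ✓  (c5,b4,s4)→cleaned(s4,b4) ✓
Counterexamples (restrictor triples failing the scope): 1.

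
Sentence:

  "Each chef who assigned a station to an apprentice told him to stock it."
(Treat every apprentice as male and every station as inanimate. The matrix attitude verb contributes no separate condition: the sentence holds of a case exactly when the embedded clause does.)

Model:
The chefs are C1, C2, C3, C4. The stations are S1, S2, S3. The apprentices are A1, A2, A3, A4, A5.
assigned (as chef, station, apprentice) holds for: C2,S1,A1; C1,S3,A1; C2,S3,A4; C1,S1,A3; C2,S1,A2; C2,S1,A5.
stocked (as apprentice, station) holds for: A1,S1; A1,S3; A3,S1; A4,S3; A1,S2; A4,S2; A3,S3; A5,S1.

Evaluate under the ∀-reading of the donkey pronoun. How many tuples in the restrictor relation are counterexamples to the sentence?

"him" takes "an apprentice" as antecedent and "it" takes "a station"; both are donkey pronouns co-varying with the restrictor.
Strong reading: for every (c,s,a) with assigned(c,s,a), stocked(a,s).
Restrictor triples: (C1,S1,A3)→stocked(A3,S1) ✓  (C1,S3,A1)→stocked(A1,S3) ✓  (C2,S1,A1)→stocked(A1,S1) ✓  (C2,S1,A2)→stocked(A2,S1) ✗  (C2,S1,A5)→stocked(A5,S1) ✓  (C2,S3,A4)→stocked(A4,S3) ✓
Counterexamples (restrictor triples failing the scope): 1.

1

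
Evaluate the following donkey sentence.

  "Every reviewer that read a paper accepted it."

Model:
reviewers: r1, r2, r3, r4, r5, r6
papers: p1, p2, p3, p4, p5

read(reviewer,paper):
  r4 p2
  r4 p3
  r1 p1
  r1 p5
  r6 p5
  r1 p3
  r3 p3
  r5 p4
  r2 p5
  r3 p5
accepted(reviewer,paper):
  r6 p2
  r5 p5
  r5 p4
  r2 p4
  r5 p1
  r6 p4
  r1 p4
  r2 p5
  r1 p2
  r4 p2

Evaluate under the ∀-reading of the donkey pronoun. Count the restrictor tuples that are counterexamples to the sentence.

7

"it" takes "a paper" as antecedent — a donkey pronoun bound across the clause boundary.
Strong reading: for every (r,p) with read(r,p), accepted(r,p).
Restrictor pairs: (r1,p1) ✗  (r1,p3) ✗  (r1,p5) ✗  (r2,p5) ✓  (r3,p3) ✗  (r3,p5) ✗  (r4,p2) ✓  (r4,p3) ✗  (r5,p4) ✓  (r6,p5) ✗
Counterexamples (restrictor pairs failing the scope): 7.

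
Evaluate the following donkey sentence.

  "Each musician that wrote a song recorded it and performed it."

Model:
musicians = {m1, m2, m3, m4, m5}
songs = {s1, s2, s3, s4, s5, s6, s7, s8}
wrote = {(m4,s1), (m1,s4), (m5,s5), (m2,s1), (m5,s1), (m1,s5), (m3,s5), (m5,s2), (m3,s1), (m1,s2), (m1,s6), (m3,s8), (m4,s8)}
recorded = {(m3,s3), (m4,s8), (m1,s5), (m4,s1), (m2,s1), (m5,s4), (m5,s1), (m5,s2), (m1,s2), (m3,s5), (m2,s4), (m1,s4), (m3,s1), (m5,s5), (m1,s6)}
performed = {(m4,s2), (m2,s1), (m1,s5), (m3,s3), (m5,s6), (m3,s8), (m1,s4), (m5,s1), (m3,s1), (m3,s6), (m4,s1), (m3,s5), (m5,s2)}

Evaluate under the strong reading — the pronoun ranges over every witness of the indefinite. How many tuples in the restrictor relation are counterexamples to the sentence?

"it" takes "a song" as antecedent — a donkey pronoun bound across the clause boundary.
Strong reading: for every (m,s) with wrote(m,s), recorded(m,s) ∧ performed(m,s).
Restrictor pairs: (m1,s2) ✗  (m1,s4) ✓  (m1,s5) ✓  (m1,s6) ✗  (m2,s1) ✓  (m3,s1) ✓  (m3,s5) ✓  (m3,s8) ✗  (m4,s1) ✓  (m4,s8) ✗  (m5,s1) ✓  (m5,s2) ✓  (m5,s5) ✗
Counterexamples (restrictor pairs failing the scope): 5.

5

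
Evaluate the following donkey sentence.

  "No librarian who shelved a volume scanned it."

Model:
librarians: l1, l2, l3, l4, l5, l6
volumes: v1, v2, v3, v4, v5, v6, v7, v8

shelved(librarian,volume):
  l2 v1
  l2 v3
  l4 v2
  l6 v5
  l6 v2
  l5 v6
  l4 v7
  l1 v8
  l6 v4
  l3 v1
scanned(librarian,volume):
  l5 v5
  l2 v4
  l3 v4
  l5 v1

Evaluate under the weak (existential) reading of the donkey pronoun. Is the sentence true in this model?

"it" takes "a volume" as antecedent — a donkey pronoun bound across the clause boundary.
Truth condition: for no (l,v) with shelved(l,v) does scanned(l,v) hold.
Restrictor pairs — does the scope hold? (l1,v8):fails  (l2,v1):fails  (l2,v3):fails  (l3,v1):fails  (l4,v2):fails  (l4,v7):fails  (l5,v6):fails  (l6,v2):fails  (l6,v4):fails  (l6,v5):fails
Scope holds for no restrictor pair, so the sentence is true.

True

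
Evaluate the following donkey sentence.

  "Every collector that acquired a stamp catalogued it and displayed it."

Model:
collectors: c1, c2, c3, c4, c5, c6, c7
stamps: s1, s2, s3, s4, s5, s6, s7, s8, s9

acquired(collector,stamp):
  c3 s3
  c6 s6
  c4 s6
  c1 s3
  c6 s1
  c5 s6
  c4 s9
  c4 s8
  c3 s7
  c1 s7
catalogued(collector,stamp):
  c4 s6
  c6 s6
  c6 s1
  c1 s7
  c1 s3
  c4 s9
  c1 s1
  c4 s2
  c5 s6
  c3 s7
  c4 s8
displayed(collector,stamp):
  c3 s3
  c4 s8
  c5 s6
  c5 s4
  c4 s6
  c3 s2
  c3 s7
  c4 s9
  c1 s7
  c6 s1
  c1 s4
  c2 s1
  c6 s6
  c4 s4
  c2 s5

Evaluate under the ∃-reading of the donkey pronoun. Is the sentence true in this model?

"it" takes "a stamp" as antecedent — a donkey pronoun bound across the clause boundary.
Weak reading: every collector c with some acquired-stamp has at least one acquired-stamp s such that catalogued(c,s) ∧ displayed(c,s).
Per collector: c1:✓  c3:✓  c4:✓  c5:✓  c6:✓
Every collector in the restrictor has a witness.

True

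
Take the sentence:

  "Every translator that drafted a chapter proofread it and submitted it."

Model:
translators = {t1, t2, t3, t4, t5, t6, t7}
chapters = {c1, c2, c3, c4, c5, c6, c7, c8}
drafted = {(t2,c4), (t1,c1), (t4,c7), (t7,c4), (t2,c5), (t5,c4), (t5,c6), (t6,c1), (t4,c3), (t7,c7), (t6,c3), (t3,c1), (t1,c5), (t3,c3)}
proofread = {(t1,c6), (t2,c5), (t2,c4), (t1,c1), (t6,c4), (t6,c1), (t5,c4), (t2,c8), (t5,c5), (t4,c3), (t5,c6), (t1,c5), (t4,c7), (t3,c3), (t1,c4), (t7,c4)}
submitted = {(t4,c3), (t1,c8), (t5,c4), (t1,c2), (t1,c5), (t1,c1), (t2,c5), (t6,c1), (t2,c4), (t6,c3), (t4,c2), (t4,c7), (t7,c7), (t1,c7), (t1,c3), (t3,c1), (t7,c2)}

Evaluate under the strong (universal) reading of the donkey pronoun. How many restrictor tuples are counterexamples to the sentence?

"it" takes "a chapter" as antecedent — a donkey pronoun bound across the clause boundary.
Strong reading: for every (t,c) with drafted(t,c), proofread(t,c) ∧ submitted(t,c).
Restrictor pairs: (t1,c1) ✓  (t1,c5) ✓  (t2,c4) ✓  (t2,c5) ✓  (t3,c1) ✗  (t3,c3) ✗  (t4,c3) ✓  (t4,c7) ✓  (t5,c4) ✓  (t5,c6) ✗  (t6,c1) ✓  (t6,c3) ✗  (t7,c4) ✗  (t7,c7) ✗
Counterexamples (restrictor pairs failing the scope): 6.

6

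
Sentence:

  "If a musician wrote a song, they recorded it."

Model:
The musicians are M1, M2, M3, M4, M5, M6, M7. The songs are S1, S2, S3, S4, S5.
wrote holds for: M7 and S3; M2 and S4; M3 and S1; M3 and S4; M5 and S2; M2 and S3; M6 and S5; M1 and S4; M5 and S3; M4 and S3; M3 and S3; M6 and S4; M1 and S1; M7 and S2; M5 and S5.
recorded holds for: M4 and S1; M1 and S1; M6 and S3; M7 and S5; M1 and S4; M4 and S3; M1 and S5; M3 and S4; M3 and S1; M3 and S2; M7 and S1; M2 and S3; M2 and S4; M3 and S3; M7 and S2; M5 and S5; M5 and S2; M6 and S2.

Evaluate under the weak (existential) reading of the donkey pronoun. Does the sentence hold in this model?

"it" takes "a song" as antecedent — a donkey pronoun bound across the clause boundary.
Weak reading: every musician m with some wrote-song has at least one wrote-song s such that recorded(m,s).
Per musician: M1:✓  M2:✓  M3:✓  M4:✓  M5:✓  M6:✗  M7:✓
M6 has no witness among its wrote-songs.

False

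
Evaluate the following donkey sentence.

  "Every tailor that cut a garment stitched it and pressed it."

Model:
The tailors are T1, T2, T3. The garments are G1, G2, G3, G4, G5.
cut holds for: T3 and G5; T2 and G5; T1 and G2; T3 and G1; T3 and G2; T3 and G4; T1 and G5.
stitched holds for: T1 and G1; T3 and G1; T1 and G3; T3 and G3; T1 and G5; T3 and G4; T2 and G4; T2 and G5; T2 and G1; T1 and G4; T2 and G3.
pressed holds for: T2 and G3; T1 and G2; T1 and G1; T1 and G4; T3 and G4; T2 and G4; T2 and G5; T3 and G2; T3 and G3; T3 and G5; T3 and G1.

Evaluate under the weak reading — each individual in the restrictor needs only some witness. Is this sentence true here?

False

"it" takes "a garment" as antecedent — a donkey pronoun bound across the clause boundary.
Weak reading: every tailor t with some cut-garment has at least one cut-garment g such that stitched(t,g) ∧ pressed(t,g).
Per tailor: T1:✗  T2:✓  T3:✓
T1 has no witness among its cut-garments.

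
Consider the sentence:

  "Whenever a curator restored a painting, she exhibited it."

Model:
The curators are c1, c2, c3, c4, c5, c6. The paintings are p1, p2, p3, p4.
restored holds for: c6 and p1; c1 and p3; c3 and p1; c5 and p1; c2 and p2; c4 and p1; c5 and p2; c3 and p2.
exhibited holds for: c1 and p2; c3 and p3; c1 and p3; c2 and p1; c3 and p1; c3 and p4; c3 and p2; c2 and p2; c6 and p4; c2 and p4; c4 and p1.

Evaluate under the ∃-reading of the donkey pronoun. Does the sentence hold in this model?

"it" takes "a painting" as antecedent — a donkey pronoun bound across the clause boundary.
Weak reading: every curator c with some restored-painting has at least one restored-painting p such that exhibited(c,p).
Per curator: c1:✓  c2:✓  c3:✓  c4:✓  c5:✗  c6:✗
c5 has no witness among its restored-paintings.

False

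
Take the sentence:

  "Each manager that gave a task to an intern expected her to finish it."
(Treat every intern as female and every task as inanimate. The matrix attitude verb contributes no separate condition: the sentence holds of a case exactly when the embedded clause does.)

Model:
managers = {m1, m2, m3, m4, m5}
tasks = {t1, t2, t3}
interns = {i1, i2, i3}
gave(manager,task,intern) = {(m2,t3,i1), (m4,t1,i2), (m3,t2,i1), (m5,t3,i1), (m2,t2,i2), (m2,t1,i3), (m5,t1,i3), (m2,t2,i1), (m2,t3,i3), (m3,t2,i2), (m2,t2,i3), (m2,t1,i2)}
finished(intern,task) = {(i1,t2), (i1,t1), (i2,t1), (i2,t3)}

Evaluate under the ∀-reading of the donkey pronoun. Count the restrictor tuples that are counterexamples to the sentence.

"her" takes "an intern" as antecedent and "it" takes "a task"; both are donkey pronouns co-varying with the restrictor.
Strong reading: for every (m,t,i) with gave(m,t,i), finished(i,t).
Restrictor triples: (m2,t1,i2)→finished(i2,t1) ✓  (m2,t1,i3)→finished(i3,t1) ✗  (m2,t2,i1)→finished(i1,t2) ✓  (m2,t2,i2)→finished(i2,t2) ✗  (m2,t2,i3)→finished(i3,t2) ✗  (m2,t3,i1)→finished(i1,t3) ✗  (m2,t3,i3)→finished(i3,t3) ✗  (m3,t2,i1)→finished(i1,t2) ✓  (m3,t2,i2)→finished(i2,t2) ✗  (m4,t1,i2)→finished(i2,t1) ✓  (m5,t1,i3)→finished(i3,t1) ✗  (m5,t3,i1)→finished(i1,t3) ✗
Counterexamples (restrictor triples failing the scope): 8.

8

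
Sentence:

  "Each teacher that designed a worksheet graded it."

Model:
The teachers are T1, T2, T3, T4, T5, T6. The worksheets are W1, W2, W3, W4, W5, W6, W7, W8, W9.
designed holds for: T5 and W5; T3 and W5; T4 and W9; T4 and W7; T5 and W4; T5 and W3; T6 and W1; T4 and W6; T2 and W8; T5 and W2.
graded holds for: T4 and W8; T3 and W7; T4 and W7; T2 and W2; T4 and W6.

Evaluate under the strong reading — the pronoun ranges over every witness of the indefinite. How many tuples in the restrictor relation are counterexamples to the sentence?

8

"it" takes "a worksheet" as antecedent — a donkey pronoun bound across the clause boundary.
Strong reading: for every (t,w) with designed(t,w), graded(t,w).
Restrictor pairs: (T2,W8) ✗  (T3,W5) ✗  (T4,W6) ✓  (T4,W7) ✓  (T4,W9) ✗  (T5,W2) ✗  (T5,W3) ✗  (T5,W4) ✗  (T5,W5) ✗  (T6,W1) ✗
Counterexamples (restrictor pairs failing the scope): 8.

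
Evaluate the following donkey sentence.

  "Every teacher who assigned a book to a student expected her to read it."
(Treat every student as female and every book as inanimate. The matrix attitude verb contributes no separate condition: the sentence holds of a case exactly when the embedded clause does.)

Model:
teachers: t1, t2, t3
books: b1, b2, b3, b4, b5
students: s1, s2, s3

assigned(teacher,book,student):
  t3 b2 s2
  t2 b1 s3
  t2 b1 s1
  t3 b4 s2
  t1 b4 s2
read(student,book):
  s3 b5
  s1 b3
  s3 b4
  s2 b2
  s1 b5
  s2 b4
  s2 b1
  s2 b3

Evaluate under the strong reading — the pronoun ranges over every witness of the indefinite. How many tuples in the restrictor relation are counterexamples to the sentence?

"her" takes "a student" as antecedent and "it" takes "a book"; both are donkey pronouns co-varying with the restrictor.
Strong reading: for every (t,b,s) with assigned(t,b,s), read(s,b).
Restrictor triples: (t1,b4,s2)→read(s2,b4) ✓  (t2,b1,s1)→read(s1,b1) ✗  (t2,b1,s3)→read(s3,b1) ✗  (t3,b2,s2)→read(s2,b2) ✓  (t3,b4,s2)→read(s2,b4) ✓
Counterexamples (restrictor triples failing the scope): 2.

2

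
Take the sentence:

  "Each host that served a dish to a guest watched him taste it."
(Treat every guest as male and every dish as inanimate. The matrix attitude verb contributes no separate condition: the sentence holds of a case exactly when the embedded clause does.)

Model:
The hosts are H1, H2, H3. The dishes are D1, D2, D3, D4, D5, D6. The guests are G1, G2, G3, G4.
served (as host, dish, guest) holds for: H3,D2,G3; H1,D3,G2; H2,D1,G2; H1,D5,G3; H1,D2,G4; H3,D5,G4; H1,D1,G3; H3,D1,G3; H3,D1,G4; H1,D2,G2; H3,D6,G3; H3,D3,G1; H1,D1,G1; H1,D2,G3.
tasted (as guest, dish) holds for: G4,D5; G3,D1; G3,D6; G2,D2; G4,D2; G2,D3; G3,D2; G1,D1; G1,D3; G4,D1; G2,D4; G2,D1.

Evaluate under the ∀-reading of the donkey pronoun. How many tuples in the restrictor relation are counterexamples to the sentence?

1

"him" takes "a guest" as antecedent and "it" takes "a dish"; both are donkey pronouns co-varying with the restrictor.
Strong reading: for every (h,d,g) with served(h,d,g), tasted(g,d).
Restrictor triples: (H1,D1,G1)→tasted(G1,D1) ✓  (H1,D1,G3)→tasted(G3,D1) ✓  (H1,D2,G2)→tasted(G2,D2) ✓  (H1,D2,G3)→tasted(G3,D2) ✓  (H1,D2,G4)→tasted(G4,D2) ✓  (H1,D3,G2)→tasted(G2,D3) ✓  (H1,D5,G3)→tasted(G3,D5) ✗  (H2,D1,G2)→tasted(G2,D1) ✓  (H3,D1,G3)→tasted(G3,D1) ✓  (H3,D1,G4)→tasted(G4,D1) ✓  (H3,D2,G3)→tasted(G3,D2) ✓  (H3,D3,G1)→tasted(G1,D3) ✓  (H3,D5,G4)→tasted(G4,D5) ✓  (H3,D6,G3)→tasted(G3,D6) ✓
Counterexamples (restrictor triples failing the scope): 1.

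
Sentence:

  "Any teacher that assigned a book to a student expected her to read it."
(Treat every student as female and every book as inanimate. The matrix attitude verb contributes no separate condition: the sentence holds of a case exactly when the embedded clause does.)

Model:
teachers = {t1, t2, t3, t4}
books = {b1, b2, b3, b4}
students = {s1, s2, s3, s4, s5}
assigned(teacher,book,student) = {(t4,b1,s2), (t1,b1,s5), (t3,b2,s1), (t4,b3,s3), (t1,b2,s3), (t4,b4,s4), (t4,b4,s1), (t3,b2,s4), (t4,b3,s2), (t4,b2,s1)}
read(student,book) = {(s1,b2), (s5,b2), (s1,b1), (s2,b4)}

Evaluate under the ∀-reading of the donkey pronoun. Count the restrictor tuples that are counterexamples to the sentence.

8

"her" takes "a student" as antecedent and "it" takes "a book"; both are donkey pronouns co-varying with the restrictor.
Strong reading: for every (t,b,s) with assigned(t,b,s), read(s,b).
Restrictor triples: (t1,b1,s5)→read(s5,b1) ✗  (t1,b2,s3)→read(s3,b2) ✗  (t3,b2,s1)→read(s1,b2) ✓  (t3,b2,s4)→read(s4,b2) ✗  (t4,b1,s2)→read(s2,b1) ✗  (t4,b2,s1)→read(s1,b2) ✓  (t4,b3,s2)→read(s2,b3) ✗  (t4,b3,s3)→read(s3,b3) ✗  (t4,b4,s1)→read(s1,b4) ✗  (t4,b4,s4)→read(s4,b4) ✗
Counterexamples (restrictor triples failing the scope): 8.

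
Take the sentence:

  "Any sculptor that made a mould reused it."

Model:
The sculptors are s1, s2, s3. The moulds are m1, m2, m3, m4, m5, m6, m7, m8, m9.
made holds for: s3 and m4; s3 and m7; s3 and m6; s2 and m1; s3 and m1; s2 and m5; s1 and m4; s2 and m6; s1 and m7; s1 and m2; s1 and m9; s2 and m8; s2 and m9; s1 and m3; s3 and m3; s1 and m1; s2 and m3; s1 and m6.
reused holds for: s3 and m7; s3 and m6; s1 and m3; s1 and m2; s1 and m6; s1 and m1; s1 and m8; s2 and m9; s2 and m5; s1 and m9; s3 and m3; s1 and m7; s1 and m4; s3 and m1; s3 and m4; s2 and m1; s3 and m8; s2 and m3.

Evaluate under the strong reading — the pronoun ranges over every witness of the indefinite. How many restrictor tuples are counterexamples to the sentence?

"it" takes "a mould" as antecedent — a donkey pronoun bound across the clause boundary.
Strong reading: for every (s,m) with made(s,m), reused(s,m).
Restrictor pairs: (s1,m1) ✓  (s1,m2) ✓  (s1,m3) ✓  (s1,m4) ✓  (s1,m6) ✓  (s1,m7) ✓  (s1,m9) ✓  (s2,m1) ✓  (s2,m3) ✓  (s2,m5) ✓  (s2,m6) ✗  (s2,m8) ✗  (s2,m9) ✓  (s3,m1) ✓  (s3,m3) ✓  (s3,m4) ✓  (s3,m6) ✓  (s3,m7) ✓
Counterexamples (restrictor pairs failing the scope): 2.

2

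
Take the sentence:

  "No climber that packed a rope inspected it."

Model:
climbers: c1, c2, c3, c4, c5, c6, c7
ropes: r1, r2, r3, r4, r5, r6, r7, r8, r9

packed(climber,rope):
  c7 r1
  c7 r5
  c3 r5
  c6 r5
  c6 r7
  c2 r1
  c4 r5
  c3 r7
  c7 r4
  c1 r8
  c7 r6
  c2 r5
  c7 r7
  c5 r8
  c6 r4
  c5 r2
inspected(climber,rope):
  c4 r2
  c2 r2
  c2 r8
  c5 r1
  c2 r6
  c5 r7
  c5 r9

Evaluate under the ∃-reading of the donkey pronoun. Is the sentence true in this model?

True

"it" takes "a rope" as antecedent — a donkey pronoun bound across the clause boundary.
Truth condition: for no (c,r) with packed(c,r) does inspected(c,r) hold.
Restrictor pairs — does the scope hold? (c1,r8):fails  (c2,r1):fails  (c2,r5):fails  (c3,r5):fails  (c3,r7):fails  (c4,r5):fails  (c5,r2):fails  (c5,r8):fails  (c6,r4):fails  (c6,r5):fails  (c6,r7):fails  (c7,r1):fails  (c7,r4):fails  (c7,r5):fails  (c7,r6):fails  (c7,r7):fails
Scope holds for no restrictor pair, so the sentence is true.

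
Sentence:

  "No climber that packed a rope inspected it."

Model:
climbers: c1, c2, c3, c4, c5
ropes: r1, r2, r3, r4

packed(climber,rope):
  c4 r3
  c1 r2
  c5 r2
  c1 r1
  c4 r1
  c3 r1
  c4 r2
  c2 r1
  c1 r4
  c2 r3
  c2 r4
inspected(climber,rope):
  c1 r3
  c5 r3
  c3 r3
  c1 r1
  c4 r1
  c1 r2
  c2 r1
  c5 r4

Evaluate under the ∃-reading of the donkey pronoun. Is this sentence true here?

"it" takes "a rope" as antecedent — a donkey pronoun bound across the clause boundary.
Truth condition: for no (c,r) with packed(c,r) does inspected(c,r) hold.
Restrictor pairs — does the scope hold? (c1,r1):holds  (c1,r2):holds  (c1,r4):fails  (c2,r1):holds  (c2,r3):fails  (c2,r4):fails  (c3,r1):fails  (c4,r1):holds  (c4,r2):fails  (c4,r3):fails  (c5,r2):fails
Scope holds for 4 pair(s), so the sentence is false.

False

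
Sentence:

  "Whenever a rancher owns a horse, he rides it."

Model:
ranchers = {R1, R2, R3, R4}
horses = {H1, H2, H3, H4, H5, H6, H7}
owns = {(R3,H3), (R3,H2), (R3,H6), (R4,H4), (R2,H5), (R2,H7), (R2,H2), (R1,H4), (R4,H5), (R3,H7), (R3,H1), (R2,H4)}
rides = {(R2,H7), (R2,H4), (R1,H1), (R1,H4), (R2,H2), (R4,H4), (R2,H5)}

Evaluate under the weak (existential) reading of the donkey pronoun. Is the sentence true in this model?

"it" takes "a horse" as antecedent — a donkey pronoun bound across the clause boundary.
Weak reading: every rancher r with some owns-horse has at least one owns-horse h such that rides(r,h).
Per rancher: R1:✓  R2:✓  R3:✗  R4:✓
R3 has no witness among its owns-horses.

False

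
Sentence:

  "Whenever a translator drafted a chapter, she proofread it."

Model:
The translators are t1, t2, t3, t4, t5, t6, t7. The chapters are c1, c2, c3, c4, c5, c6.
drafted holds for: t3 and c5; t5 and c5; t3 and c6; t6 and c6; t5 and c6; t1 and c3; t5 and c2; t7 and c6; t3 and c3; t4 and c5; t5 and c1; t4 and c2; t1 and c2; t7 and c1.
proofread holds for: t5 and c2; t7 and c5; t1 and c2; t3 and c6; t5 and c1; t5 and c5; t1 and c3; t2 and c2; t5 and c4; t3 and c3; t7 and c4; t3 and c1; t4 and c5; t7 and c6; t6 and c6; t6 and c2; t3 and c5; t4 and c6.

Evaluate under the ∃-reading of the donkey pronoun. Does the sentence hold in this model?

True

"it" takes "a chapter" as antecedent — a donkey pronoun bound across the clause boundary.
Weak reading: every translator t with some drafted-chapter has at least one drafted-chapter c such that proofread(t,c).
Per translator: t1:✓  t3:✓  t4:✓  t5:✓  t6:✓  t7:✓
Every translator in the restrictor has a witness.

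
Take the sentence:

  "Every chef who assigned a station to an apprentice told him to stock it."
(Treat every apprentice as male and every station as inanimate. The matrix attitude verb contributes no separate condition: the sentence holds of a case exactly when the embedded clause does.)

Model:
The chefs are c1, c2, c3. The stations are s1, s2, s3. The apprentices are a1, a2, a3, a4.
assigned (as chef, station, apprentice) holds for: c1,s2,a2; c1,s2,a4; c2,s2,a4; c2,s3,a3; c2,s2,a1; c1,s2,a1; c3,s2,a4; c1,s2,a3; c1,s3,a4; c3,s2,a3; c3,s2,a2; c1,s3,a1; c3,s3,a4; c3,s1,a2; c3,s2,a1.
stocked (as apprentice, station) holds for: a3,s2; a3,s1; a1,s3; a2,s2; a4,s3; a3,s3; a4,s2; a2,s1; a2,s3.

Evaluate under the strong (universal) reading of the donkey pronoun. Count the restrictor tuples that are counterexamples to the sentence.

3

"him" takes "an apprentice" as antecedent and "it" takes "a station"; both are donkey pronouns co-varying with the restrictor.
Strong reading: for every (c,s,a) with assigned(c,s,a), stocked(a,s).
Restrictor triples: (c1,s2,a1)→stocked(a1,s2) ✗  (c1,s2,a2)→stocked(a2,s2) ✓  (c1,s2,a3)→stocked(a3,s2) ✓  (c1,s2,a4)→stocked(a4,s2) ✓  (c1,s3,a1)→stocked(a1,s3) ✓  (c1,s3,a4)→stocked(a4,s3) ✓  (c2,s2,a1)→stocked(a1,s2) ✗  (c2,s2,a4)→stocked(a4,s2) ✓  (c2,s3,a3)→stocked(a3,s3) ✓  (c3,s1,a2)→stocked(a2,s1) ✓  (c3,s2,a1)→stocked(a1,s2) ✗  (c3,s2,a2)→stocked(a2,s2) ✓  (c3,s2,a3)→stocked(a3,s2) ✓  (c3,s2,a4)→stocked(a4,s2) ✓  (c3,s3,a4)→stocked(a4,s3) ✓
Counterexamples (restrictor triples failing the scope): 3.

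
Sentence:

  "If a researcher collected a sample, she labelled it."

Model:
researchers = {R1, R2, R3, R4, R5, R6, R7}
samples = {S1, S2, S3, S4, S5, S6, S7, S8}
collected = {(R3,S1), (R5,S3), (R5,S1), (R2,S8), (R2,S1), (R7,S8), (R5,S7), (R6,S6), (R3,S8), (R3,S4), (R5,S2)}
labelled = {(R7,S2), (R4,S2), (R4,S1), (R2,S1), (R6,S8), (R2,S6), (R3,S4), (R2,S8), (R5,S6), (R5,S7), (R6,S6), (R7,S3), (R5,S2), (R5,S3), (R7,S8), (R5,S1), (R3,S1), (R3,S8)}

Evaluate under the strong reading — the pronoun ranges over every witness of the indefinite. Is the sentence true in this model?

"it" takes "a sample" as antecedent — a donkey pronoun bound across the clause boundary.
Strong reading: for every (r,s) with collected(r,s), labelled(r,s).
Restrictor pairs: (R2,S1) ✓  (R2,S8) ✓  (R3,S1) ✓  (R3,S4) ✓  (R3,S8) ✓  (R5,S1) ✓  (R5,S2) ✓  (R5,S3) ✓  (R5,S7) ✓  (R6,S6) ✓  (R7,S8) ✓
Every restrictor pair satisfies the scope.

True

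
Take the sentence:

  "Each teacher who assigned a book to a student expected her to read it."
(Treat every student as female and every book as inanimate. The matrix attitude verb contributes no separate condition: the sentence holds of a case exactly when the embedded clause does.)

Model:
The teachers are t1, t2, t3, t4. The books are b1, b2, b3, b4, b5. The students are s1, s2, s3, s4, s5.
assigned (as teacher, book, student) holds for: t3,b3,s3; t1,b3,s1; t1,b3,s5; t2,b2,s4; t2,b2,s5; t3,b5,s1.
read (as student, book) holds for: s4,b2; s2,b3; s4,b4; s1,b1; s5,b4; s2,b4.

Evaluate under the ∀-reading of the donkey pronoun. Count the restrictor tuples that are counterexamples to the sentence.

"her" takes "a student" as antecedent and "it" takes "a book"; both are donkey pronouns co-varying with the restrictor.
Strong reading: for every (t,b,s) with assigned(t,b,s), read(s,b).
Restrictor triples: (t1,b3,s1)→read(s1,b3) ✗  (t1,b3,s5)→read(s5,b3) ✗  (t2,b2,s4)→read(s4,b2) ✓  (t2,b2,s5)→read(s5,b2) ✗  (t3,b3,s3)→read(s3,b3) ✗  (t3,b5,s1)→read(s1,b5) ✗
Counterexamples (restrictor triples failing the scope): 5.

5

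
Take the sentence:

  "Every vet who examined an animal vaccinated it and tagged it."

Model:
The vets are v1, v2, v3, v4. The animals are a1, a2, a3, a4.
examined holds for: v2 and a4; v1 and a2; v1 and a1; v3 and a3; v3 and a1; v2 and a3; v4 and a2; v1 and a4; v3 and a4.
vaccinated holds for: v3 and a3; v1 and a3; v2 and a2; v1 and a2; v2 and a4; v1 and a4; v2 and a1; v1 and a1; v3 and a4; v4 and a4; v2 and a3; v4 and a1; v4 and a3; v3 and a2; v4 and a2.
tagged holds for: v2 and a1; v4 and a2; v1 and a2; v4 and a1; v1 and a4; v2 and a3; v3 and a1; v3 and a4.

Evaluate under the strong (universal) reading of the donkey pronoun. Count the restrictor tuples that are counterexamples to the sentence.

"it" takes "an animal" as antecedent — a donkey pronoun bound across the clause boundary.
Strong reading: for every (v,a) with examined(v,a), vaccinated(v,a) ∧ tagged(v,a).
Restrictor pairs: (v1,a1) ✗  (v1,a2) ✓  (v1,a4) ✓  (v2,a3) ✓  (v2,a4) ✗  (v3,a1) ✗  (v3,a3) ✗  (v3,a4) ✓  (v4,a2) ✓
Counterexamples (restrictor pairs failing the scope): 4.

4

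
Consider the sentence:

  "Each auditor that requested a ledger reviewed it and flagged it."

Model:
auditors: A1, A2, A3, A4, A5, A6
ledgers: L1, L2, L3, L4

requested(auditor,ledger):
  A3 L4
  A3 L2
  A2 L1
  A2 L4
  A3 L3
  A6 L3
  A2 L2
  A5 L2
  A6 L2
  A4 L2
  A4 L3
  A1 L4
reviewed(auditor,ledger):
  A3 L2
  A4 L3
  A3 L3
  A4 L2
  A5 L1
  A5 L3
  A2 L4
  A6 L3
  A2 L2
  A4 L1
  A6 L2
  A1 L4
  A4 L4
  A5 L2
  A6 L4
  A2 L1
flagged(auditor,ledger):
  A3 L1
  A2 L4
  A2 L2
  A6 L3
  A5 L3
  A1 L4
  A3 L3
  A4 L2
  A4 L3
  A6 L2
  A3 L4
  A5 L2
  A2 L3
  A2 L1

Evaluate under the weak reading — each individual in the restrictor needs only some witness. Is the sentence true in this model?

"it" takes "a ledger" as antecedent — a donkey pronoun bound across the clause boundary.
Weak reading: every auditor a with some requested-ledger has at least one requested-ledger l such that reviewed(a,l) ∧ flagged(a,l).
Per auditor: A1:✓  A2:✓  A3:✓  A4:✓  A5:✓  A6:✓
Every auditor in the restrictor has a witness.

True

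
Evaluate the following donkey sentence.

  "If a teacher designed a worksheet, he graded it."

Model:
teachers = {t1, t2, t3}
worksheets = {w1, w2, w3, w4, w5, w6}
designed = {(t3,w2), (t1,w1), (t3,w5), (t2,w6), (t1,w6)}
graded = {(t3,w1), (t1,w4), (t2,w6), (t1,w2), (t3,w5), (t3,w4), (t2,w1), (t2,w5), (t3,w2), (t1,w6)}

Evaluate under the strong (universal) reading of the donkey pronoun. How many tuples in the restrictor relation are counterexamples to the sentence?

"it" takes "a worksheet" as antecedent — a donkey pronoun bound across the clause boundary.
Strong reading: for every (t,w) with designed(t,w), graded(t,w).
Restrictor pairs: (t1,w1) ✗  (t1,w6) ✓  (t2,w6) ✓  (t3,w2) ✓  (t3,w5) ✓
Counterexamples (restrictor pairs failing the scope): 1.

1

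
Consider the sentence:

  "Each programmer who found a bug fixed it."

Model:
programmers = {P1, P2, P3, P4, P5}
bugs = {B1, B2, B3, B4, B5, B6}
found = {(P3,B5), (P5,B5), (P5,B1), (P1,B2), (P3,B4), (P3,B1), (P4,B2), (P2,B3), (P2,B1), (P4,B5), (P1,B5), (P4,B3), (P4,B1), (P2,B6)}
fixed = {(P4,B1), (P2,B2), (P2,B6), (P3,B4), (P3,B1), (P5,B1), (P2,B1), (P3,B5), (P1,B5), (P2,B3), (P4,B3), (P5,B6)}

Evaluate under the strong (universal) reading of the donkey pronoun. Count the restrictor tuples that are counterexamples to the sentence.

4

"it" takes "a bug" as antecedent — a donkey pronoun bound across the clause boundary.
Strong reading: for every (p,b) with found(p,b), fixed(p,b).
Restrictor pairs: (P1,B2) ✗  (P1,B5) ✓  (P2,B1) ✓  (P2,B3) ✓  (P2,B6) ✓  (P3,B1) ✓  (P3,B4) ✓  (P3,B5) ✓  (P4,B1) ✓  (P4,B2) ✗  (P4,B3) ✓  (P4,B5) ✗  (P5,B1) ✓  (P5,B5) ✗
Counterexamples (restrictor pairs failing the scope): 4.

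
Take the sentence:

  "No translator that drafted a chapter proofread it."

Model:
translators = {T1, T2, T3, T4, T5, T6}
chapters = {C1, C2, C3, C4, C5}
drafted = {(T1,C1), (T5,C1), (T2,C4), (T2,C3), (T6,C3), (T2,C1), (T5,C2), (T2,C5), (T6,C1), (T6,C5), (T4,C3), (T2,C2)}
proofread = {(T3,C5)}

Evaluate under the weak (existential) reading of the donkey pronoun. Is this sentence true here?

True

"it" takes "a chapter" as antecedent — a donkey pronoun bound across the clause boundary.
Truth condition: for no (t,c) with drafted(t,c) does proofread(t,c) hold.
Restrictor pairs — does the scope hold? (T1,C1):fails  (T2,C1):fails  (T2,C2):fails  (T2,C3):fails  (T2,C4):fails  (T2,C5):fails  (T4,C3):fails  (T5,C1):fails  (T5,C2):fails  (T6,C1):fails  (T6,C3):fails  (T6,C5):fails
Scope holds for no restrictor pair, so the sentence is true.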